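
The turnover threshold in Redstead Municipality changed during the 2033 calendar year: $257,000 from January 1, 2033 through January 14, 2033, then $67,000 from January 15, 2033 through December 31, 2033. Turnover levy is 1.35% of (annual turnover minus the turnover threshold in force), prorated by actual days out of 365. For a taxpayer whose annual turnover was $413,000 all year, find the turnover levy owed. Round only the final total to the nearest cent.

$4,572.62

January 1 – January 14, 2033: 14 days, exemption $257,000 → ($413,000 − $257,000) × 1.35% × 14/365 = $80.7781
January 15 – December 31, 2033: 351 days, exemption $67,000 → ($413,000 − $67,000) × 1.35% × 351/365 = $4,491.8384
Total = $4,572.6164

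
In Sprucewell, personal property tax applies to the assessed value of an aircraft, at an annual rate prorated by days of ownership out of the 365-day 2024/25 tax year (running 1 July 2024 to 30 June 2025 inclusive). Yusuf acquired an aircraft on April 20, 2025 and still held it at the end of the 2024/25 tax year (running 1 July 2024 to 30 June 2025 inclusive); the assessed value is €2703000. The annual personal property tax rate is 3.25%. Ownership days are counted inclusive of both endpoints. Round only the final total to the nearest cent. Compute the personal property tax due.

€17328.82

Days held (April 20 – June 30, 2025): 72 out of 365
Tax = €2703000 × 3.25% × 72/365 = €17328.8219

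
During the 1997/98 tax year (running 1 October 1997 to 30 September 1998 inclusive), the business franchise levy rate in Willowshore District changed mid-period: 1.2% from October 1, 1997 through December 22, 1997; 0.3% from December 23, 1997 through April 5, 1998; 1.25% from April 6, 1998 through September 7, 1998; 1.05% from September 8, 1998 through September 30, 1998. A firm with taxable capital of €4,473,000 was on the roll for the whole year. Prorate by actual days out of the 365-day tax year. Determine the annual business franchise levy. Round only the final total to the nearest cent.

October 1 – December 22, 1997: 83 days at 1.2% → €4,473,000 × 1.2% × 83/365 = €12,205.7753
December 23, 1997 – April 5, 1998: 104 days at 0.3% → €4,473,000 × 0.3% × 104/365 = €3,823.4959
April 6 – September 7, 1998: 155 days at 1.25% → €4,473,000 × 1.25% × 155/365 = €23,743.6644
September 8 – September 30, 1998: 23 days at 1.05% → €4,473,000 × 1.05% × 23/365 = €2,959.5329
Total = €42,732.4685

€42,732.47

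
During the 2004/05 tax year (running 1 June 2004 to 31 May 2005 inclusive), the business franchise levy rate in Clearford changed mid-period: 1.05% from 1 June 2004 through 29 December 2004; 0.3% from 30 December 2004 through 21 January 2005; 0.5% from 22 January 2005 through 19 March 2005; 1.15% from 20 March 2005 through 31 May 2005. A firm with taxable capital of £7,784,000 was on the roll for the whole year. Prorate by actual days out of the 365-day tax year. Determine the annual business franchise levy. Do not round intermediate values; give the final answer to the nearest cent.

£72,924.35

1 June – 29 December 2004: 212 days at 1.05% → £7,784,000 × 1.05% × 212/365 = £47,471.7370
30 December 2004 – 21 January 2005: 23 days at 0.3% → £7,784,000 × 0.3% × 23/365 = £1,471.4959
22 January – 19 March 2005: 57 days at 0.5% → £7,784,000 × 0.5% × 57/365 = £6,077.9178
20 March – 31 May 2005: 73 days at 1.15% → £7,784,000 × 1.15% × 73/365 = £17,903.2000
Total = £72,924.3507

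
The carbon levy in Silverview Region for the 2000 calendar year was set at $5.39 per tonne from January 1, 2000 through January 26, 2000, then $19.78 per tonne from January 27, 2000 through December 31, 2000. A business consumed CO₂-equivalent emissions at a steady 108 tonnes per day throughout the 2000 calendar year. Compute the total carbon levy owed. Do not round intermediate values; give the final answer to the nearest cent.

January 1 – January 26, 2000: 26 days × 108 tonnes/day = 2,808 tonnes at $5.39/tonne → $15135.12
January 27 – December 31, 2000: 340 days × 108 tonnes/day = 36,720 tonnes at $19.78/tonne → $726321.60

$741456.72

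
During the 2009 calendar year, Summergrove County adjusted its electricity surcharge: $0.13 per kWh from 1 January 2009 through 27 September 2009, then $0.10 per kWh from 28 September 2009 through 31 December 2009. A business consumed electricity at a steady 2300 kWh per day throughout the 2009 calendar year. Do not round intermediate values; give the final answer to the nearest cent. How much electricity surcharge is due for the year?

1 January – 27 September 2009: 270 days × 2300 kWh/day = 621,000 kWh at $0.13/kWh → $80,730.00
28 September – 31 December 2009: 95 days × 2300 kWh/day = 218,500 kWh at $0.10/kWh → $21,850.00

$102,580.00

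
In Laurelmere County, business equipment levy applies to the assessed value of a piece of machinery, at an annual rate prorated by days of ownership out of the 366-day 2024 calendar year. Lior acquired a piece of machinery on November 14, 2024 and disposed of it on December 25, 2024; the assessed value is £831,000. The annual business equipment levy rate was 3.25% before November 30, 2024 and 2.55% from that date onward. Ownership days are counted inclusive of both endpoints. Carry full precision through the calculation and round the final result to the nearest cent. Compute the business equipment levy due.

November 14 – November 29, 2024: 16 days at 3.25% → £831,000 × 3.25% × 16/366 = £1,180.6557
November 30 – December 25, 2024: 26 days at 2.55% → £831,000 × 2.55% × 26/366 = £1,505.3361
Total = £2,685.9918

£2,685.99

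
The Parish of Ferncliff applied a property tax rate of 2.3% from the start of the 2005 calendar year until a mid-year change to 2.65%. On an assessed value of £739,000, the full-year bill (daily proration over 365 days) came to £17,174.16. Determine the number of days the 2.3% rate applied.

340 days

Let d = days at the first rate; then 365 − d days at the second rate.
£739,000 × [2.3%·d + 2.65%·(365−d)] / 365 = £17,174.16
Solving gives d = 340, so the new rate took effect on 7 Dec 2005.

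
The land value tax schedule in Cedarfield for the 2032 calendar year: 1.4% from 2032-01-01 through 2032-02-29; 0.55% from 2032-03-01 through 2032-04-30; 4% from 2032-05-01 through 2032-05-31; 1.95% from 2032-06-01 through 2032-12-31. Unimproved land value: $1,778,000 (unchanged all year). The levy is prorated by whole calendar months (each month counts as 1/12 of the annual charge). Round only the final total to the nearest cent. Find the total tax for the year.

2032-01-01 to 2032-02-29: 2 months at 1.4% → $1,778,000 × 1.4% × 2/12 = $4,148.6667
2032-03-01 to 2032-04-30: 2 months at 0.55% → $1,778,000 × 0.55% × 2/12 = $1,629.8333
2032-05-01 to 2032-05-31: 1 month at 4% → $1,778,000 × 4% × 1/12 = $5,926.6667
2032-06-01 to 2032-12-31: 7 months at 1.95% → $1,778,000 × 1.95% × 7/12 = $20,224.7500
Total = $31,929.9167

$31,929.92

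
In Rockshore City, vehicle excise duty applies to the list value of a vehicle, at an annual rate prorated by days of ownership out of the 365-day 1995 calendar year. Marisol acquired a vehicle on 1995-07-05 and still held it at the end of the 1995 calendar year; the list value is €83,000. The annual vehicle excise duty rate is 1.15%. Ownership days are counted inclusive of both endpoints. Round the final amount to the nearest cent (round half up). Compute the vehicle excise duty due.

€470.71

Days held (1995-07-05 to 1995-12-31): 180 out of 365
Tax = €83,000 × 1.15% × 180/365 = €470.7123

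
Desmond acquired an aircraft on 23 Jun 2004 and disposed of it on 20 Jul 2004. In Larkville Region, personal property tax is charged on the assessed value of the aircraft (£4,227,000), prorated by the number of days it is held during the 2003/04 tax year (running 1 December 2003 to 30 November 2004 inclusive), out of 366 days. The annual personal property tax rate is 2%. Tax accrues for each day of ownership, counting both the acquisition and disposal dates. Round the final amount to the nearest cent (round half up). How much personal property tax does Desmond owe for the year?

Days held (23 Jun – 20 Jul 2004): 28 out of 366
Tax = £4,227,000 × 2% × 28/366 = £6,467.5410

£6,467.54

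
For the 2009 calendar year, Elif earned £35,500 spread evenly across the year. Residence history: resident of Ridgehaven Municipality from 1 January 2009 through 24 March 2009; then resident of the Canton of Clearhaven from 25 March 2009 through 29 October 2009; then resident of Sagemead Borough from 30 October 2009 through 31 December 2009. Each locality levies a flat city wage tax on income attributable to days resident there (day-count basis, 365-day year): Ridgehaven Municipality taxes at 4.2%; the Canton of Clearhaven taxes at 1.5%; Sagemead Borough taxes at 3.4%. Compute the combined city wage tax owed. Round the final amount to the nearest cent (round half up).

£866.88

Ridgehaven Municipality, 1 January – 24 March 2009: 83 days → £35,500 × 4.2% × 83/365 = £339.0493
The Canton of Clearhaven, 25 March – 29 October 2009: 219 days → £35,500 × 1.5% × 219/365 = £319.5000
Sagemead Borough, 30 October – 31 December 2009: 63 days → £35,500 × 3.4% × 63/365 = £208.3315
Total = £866.8808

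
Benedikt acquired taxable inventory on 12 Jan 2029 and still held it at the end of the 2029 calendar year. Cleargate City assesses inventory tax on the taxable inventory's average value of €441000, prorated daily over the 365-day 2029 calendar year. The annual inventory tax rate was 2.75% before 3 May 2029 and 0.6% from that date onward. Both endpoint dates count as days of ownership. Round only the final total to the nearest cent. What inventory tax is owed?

12 Jan – 2 May 2029: 111 days at 2.75% → €441000 × 2.75% × 111/365 = €3688.0890
3 May – 31 Dec 2029: 243 days at 0.6% → €441000 × 0.6% × 243/365 = €1761.5836
Total = €5449.6726

€5449.67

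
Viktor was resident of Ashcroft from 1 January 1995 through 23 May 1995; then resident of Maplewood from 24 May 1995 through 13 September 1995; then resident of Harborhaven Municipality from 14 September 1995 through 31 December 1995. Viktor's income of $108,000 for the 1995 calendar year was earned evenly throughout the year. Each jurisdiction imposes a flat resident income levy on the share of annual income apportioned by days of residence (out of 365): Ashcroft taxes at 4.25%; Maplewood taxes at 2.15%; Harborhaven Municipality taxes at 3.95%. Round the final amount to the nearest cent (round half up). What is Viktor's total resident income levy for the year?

Ashcroft, 1 January – 23 May 1995: 143 days → $108,000 × 4.25% × 143/365 = $1,798.2740
Maplewood, 24 May – 13 September 1995: 113 days → $108,000 × 2.15% × 113/365 = $718.8658
Harborhaven Municipality, 14 September – 31 December 1995: 109 days → $108,000 × 3.95% × 109/365 = $1,273.9562
Total = $3,791.0959

$3,791.10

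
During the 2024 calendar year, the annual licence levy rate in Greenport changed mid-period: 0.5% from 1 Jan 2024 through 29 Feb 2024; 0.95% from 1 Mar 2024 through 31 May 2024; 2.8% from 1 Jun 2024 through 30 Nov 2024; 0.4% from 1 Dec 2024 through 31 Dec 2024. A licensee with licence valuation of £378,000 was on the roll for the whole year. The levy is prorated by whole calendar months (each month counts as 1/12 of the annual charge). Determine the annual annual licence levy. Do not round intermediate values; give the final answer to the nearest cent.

£6,630.75

1 Jan – 29 Feb 2024: 2 months at 0.5% → £378,000 × 0.5% × 2/12 = £315.0000
1 Mar – 31 May 2024: 3 months at 0.95% → £378,000 × 0.95% × 3/12 = £897.7500
1 Jun – 30 Nov 2024: 6 months at 2.8% → £378,000 × 2.8% × 6/12 = £5,292.0000
1 Dec – 31 Dec 2024: 1 month at 0.4% → £378,000 × 0.4% × 1/12 = £126.0000
Total = £6,630.7500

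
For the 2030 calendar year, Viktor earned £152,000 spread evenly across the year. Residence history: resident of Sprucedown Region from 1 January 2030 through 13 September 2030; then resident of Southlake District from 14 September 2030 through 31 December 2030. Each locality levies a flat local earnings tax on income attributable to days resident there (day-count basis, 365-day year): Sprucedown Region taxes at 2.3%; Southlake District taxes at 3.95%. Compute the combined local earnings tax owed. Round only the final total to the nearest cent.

£4,244.96

Sprucedown Region, 1 January – 13 September 2030: 256 days → £152,000 × 2.3% × 256/365 = £2,451.9890
Southlake District, 14 September – 31 December 2030: 109 days → £152,000 × 3.95% × 109/365 = £1,792.9753
Total = £4,244.9644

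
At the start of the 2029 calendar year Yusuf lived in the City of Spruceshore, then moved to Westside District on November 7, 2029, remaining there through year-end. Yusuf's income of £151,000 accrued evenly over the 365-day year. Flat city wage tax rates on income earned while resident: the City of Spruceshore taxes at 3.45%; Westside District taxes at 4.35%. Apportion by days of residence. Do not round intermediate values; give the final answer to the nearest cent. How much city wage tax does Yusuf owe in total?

The City of Spruceshore, January 1 – November 6, 2029: 310 days → £151,000 × 3.45% × 310/365 = £4,424.5068
Westside District, November 7 – December 31, 2029: 55 days → £151,000 × 4.35% × 55/365 = £989.7740
Total = £5,414.2808

£5,414.28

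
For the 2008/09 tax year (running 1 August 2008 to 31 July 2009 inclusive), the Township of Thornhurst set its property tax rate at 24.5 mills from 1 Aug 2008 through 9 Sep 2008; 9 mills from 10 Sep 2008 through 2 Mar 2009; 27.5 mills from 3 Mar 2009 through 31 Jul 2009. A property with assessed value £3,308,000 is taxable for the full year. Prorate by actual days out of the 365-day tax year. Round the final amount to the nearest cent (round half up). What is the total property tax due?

£60,708.60

1 Aug – 9 Sep 2008: 40 days at 24.5 mills → £3,308,000 × 2.45% × 40/365 = £8,881.7534
10 Sep 2008 – 2 Mar 2009: 174 days at 9 mills → £3,308,000 × 0.9% × 174/365 = £14,192.6795
3 Mar – 31 Jul 2009: 151 days at 27.5 mills → £3,308,000 × 2.75% × 151/365 = £37,634.1644
Total = £60,708.5973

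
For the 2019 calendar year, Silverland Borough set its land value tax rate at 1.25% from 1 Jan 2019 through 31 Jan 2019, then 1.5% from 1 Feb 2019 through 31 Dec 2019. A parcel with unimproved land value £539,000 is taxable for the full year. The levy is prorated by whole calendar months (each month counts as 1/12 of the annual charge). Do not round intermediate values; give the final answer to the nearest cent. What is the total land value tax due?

1 Jan – 31 Jan 2019: 1 month at 1.25% → £539,000 × 1.25% × 1/12 = £561.4583
1 Feb – 31 Dec 2019: 11 months at 1.5% → £539,000 × 1.5% × 11/12 = £7,411.2500
Total = £7,972.7083

£7,972.71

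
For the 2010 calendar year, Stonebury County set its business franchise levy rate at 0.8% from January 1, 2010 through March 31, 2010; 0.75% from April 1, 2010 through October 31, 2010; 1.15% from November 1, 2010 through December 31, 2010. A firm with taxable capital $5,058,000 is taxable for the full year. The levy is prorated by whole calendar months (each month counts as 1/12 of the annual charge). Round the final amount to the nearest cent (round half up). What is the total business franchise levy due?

January 1 – March 31, 2010: 3 months at 0.8% → $5,058,000 × 0.8% × 3/12 = $10,116.0000
April 1 – October 31, 2010: 7 months at 0.75% → $5,058,000 × 0.75% × 7/12 = $22,128.7500
November 1 – December 31, 2010: 2 months at 1.15% → $5,058,000 × 1.15% × 2/12 = $9,694.5000
Total = $41,939.2500

$41,939.25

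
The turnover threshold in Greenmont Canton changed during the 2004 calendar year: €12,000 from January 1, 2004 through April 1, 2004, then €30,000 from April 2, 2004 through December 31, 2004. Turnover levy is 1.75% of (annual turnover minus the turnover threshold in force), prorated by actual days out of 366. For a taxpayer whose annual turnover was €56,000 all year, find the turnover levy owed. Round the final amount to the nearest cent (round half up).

€534.18

January 1 – April 1, 2004: 92 days, exemption €12,000 → (€56,000 − €12,000) × 1.75% × 92/366 = €193.5519
April 2 – December 31, 2004: 274 days, exemption €30,000 → (€56,000 − €30,000) × 1.75% × 274/366 = €340.6284
Total = €534.1803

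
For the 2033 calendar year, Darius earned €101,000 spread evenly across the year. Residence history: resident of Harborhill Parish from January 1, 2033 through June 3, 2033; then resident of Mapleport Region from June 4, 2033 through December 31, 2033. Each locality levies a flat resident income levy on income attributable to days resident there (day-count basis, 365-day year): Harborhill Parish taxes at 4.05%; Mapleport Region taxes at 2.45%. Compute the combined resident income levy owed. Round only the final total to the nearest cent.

€3,156.32

Harborhill Parish, January 1 – June 3, 2033: 154 days → €101,000 × 4.05% × 154/365 = €1,725.8548
Mapleport Region, June 4 – December 31, 2033: 211 days → €101,000 × 2.45% × 211/365 = €1,430.4644
Total = €3,156.3192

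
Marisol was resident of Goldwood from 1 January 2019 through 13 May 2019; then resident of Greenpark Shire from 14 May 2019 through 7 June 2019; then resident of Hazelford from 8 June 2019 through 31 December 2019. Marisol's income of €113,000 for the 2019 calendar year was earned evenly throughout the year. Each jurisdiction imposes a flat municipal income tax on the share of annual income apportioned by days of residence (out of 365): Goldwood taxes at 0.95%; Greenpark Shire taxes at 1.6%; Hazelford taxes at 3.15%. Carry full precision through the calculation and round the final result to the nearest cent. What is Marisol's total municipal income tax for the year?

€2,533.68

Goldwood, 1 January – 13 May 2019: 133 days → €113,000 × 0.95% × 133/365 = €391.1658
Greenpark Shire, 14 May – 7 June 2019: 25 days → €113,000 × 1.6% × 25/365 = €123.8356
Hazelford, 8 June – 31 December 2019: 207 days → €113,000 × 3.15% × 207/365 = €2,018.6753
Total = €2,533.6767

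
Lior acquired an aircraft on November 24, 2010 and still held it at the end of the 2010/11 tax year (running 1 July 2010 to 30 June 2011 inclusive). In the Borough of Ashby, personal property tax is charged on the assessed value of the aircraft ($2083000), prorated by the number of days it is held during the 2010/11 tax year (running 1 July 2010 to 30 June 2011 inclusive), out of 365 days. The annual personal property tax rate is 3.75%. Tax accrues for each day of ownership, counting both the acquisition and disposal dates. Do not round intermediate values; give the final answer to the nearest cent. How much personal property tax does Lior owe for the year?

$46867.50

Days held (November 24, 2010 – June 30, 2011): 219 out of 365
Tax = $2083000 × 3.75% × 219/365 = $46867.5000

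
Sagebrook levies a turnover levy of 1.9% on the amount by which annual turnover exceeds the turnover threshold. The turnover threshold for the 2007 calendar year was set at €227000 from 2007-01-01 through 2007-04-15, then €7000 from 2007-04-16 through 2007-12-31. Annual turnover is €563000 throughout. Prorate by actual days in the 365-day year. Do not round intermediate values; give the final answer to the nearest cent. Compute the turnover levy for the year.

2007-01-01 to 2007-04-15: 105 days, exemption €227000 → (€563000 − €227000) × 1.9% × 105/365 = €1836.4932
2007-04-16 to 2007-12-31: 260 days, exemption €7000 → (€563000 − €7000) × 1.9% × 260/365 = €7525.0411
Total = €9361.5342

€9361.53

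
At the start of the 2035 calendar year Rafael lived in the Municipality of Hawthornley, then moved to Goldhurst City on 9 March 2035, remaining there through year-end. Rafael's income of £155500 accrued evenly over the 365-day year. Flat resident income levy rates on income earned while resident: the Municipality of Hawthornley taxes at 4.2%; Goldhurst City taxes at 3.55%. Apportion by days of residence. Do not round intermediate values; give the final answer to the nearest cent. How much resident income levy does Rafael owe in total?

£5705.78

The Municipality of Hawthornley, 1 January – 8 March 2035: 67 days → £155500 × 4.2% × 67/365 = £1198.8411
Goldhurst City, 9 March – 31 December 2035: 298 days → £155500 × 3.55% × 298/365 = £4506.9438
Total = £5705.7849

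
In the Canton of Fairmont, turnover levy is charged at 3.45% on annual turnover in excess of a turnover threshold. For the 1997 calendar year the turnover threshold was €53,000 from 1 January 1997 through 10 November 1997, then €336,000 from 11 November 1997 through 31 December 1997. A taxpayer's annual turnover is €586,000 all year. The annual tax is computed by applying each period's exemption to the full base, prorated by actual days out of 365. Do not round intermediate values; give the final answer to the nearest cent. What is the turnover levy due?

1 January – 10 November 1997: 314 days, exemption €53,000 → (€586,000 − €53,000) × 3.45% × 314/365 = €15,819.1479
11 November – 31 December 1997: 51 days, exemption €336,000 → (€586,000 − €336,000) × 3.45% × 51/365 = €1,205.1370
Total = €17,024.2849

€17,024.28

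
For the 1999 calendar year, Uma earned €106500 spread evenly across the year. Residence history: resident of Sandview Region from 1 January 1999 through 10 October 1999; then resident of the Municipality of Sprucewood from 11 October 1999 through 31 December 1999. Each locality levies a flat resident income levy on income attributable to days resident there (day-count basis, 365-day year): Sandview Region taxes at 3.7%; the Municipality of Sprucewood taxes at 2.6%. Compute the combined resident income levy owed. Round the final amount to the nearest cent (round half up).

€3677.31

Sandview Region, 1 January – 10 October 1999: 283 days → €106500 × 3.7% × 283/365 = €3055.2370
The Municipality of Sprucewood, 11 October – 31 December 1999: 82 days → €106500 × 2.6% × 82/365 = €622.0767
Total = €3677.3137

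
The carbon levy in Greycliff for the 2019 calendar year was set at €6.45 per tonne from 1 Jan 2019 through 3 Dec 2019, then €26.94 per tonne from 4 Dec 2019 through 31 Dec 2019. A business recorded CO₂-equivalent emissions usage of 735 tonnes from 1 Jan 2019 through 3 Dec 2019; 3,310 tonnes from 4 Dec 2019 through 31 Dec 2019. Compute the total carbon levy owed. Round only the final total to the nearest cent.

1 Jan – 3 Dec 2019: 735 tonnes at €6.45/tonne → €4,740.75
4 Dec – 31 Dec 2019: 3,310 tonnes at €26.94/tonne → €89,171.40

€93,912.15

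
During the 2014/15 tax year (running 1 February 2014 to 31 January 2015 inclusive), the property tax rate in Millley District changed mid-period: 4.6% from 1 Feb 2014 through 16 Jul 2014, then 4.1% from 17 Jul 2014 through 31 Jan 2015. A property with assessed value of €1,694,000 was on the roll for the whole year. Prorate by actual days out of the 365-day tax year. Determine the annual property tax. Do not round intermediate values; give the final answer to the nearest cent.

1 Feb – 16 Jul 2014: 166 days at 4.6% → €1,694,000 × 4.6% × 166/365 = €35,439.4082
17 Jul 2014 – 31 Jan 2015: 199 days at 4.1% → €1,694,000 × 4.1% × 199/365 = €37,866.7014
Total = €73,306.1096

€73,306.11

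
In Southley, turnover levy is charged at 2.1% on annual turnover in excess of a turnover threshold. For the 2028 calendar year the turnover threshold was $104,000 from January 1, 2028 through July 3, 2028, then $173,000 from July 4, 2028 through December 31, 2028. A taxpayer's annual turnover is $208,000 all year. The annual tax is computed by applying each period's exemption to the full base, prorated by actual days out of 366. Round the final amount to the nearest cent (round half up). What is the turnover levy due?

January 1 – July 3, 2028: 185 days, exemption $104,000 → ($208,000 − $104,000) × 2.1% × 185/366 = $1,103.9344
July 4 – December 31, 2028: 181 days, exemption $173,000 → ($208,000 − $173,000) × 2.1% × 181/366 = $363.4836
Total = $1,467.4180

$1,467.42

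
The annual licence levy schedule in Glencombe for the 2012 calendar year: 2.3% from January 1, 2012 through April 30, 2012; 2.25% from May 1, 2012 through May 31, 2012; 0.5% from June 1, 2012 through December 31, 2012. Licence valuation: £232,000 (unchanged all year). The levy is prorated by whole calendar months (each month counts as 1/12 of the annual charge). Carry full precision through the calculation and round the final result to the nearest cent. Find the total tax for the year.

January 1 – April 30, 2012: 4 months at 2.3% → £232,000 × 2.3% × 4/12 = £1,778.6667
May 1 – May 31, 2012: 1 month at 2.25% → £232,000 × 2.25% × 1/12 = £435.0000
June 1 – December 31, 2012: 7 months at 0.5% → £232,000 × 0.5% × 7/12 = £676.6667
Total = £2,890.3333

£2,890.33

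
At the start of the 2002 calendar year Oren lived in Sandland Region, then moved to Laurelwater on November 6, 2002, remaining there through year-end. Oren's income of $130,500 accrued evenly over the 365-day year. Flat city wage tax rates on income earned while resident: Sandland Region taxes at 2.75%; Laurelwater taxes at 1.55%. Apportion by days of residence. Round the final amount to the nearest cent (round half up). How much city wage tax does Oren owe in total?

Sandland Region, January 1 – November 5, 2002: 309 days → $130,500 × 2.75% × 309/365 = $3,038.1473
Laurelwater, November 6 – December 31, 2002: 56 days → $130,500 × 1.55% × 56/365 = $310.3397
Total = $3,348.4870

$3,348.49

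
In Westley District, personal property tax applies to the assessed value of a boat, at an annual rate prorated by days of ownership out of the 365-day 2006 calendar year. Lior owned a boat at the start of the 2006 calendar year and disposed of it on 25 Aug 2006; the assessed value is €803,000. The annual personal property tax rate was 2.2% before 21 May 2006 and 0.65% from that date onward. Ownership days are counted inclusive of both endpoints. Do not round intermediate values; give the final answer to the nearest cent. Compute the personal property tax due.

1 Jan – 20 May 2006: 140 days at 2.2% → €803,000 × 2.2% × 140/365 = €6,776.0000
21 May – 25 Aug 2006: 97 days at 0.65% → €803,000 × 0.65% × 97/365 = €1,387.1000
Total = €8,163.1000

€8,163.10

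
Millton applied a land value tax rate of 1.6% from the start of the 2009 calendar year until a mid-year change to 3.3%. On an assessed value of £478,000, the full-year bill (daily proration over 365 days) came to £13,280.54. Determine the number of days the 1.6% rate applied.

Let d = days at the first rate; then 365 − d days at the second rate.
£478,000 × [1.6%·d + 3.3%·(365−d)] / 365 = £13,280.54
Solving gives d = 112, so the new rate took effect on April 23, 2009.

112 days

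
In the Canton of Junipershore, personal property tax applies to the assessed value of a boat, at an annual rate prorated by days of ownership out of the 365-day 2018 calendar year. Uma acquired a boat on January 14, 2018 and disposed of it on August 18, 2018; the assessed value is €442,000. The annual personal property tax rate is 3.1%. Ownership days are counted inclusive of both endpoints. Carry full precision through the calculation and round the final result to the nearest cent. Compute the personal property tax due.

Days held (January 14 – August 18, 2018): 217 out of 365
Tax = €442,000 × 3.1% × 217/365 = €8,146.1205

€8,146.12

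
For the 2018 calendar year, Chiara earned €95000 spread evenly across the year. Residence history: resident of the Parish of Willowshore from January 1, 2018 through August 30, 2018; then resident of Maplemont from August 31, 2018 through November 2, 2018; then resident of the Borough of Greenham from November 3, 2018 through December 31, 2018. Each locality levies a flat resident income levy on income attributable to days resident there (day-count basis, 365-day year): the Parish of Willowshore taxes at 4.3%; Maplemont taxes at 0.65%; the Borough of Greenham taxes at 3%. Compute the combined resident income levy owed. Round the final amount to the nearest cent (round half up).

€3277.37

The Parish of Willowshore, January 1 – August 30, 2018: 242 days → €95000 × 4.3% × 242/365 = €2708.4110
Maplemont, August 31 – November 2, 2018: 64 days → €95000 × 0.65% × 64/365 = €108.2740
The Borough of Greenham, November 3 – December 31, 2018: 59 days → €95000 × 3% × 59/365 = €460.6849
Total = €3277.3699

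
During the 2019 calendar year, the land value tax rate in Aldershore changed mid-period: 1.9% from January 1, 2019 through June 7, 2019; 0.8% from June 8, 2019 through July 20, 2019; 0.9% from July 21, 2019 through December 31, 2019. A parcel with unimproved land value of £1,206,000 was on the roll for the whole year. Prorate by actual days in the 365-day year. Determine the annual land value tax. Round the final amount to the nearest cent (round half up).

£15,932.42

January 1 – June 7, 2019: 158 days at 1.9% → £1,206,000 × 1.9% × 158/365 = £9,918.9370
June 8 – July 20, 2019: 43 days at 0.8% → £1,206,000 × 0.8% × 43/365 = £1,136.6137
July 21 – December 31, 2019: 164 days at 0.9% → £1,206,000 × 0.9% × 164/365 = £4,876.8658
Total = £15,932.4164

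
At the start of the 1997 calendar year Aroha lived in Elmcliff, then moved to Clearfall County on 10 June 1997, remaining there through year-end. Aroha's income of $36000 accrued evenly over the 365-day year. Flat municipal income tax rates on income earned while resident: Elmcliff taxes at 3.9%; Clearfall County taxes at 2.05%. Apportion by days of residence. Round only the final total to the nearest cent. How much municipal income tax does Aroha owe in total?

Elmcliff, 1 January – 9 June 1997: 160 days → $36000 × 3.9% × 160/365 = $615.4521
Clearfall County, 10 June – 31 December 1997: 205 days → $36000 × 2.05% × 205/365 = $414.4932
Total = $1029.9452

$1029.95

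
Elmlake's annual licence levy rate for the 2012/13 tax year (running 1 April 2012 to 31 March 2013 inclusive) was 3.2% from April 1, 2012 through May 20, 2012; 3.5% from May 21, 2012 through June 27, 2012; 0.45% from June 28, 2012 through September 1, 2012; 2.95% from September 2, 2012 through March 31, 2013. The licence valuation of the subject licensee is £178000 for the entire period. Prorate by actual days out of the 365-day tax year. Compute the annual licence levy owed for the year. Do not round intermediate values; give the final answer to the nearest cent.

April 1 – May 20, 2012: 50 days at 3.2% → £178000 × 3.2% × 50/365 = £780.2740
May 21 – June 27, 2012: 38 days at 3.5% → £178000 × 3.5% × 38/365 = £648.6027
June 28 – September 1, 2012: 66 days at 0.45% → £178000 × 0.45% × 66/365 = £144.8384
September 2, 2012 – March 31, 2013: 211 days at 2.95% → £178000 × 2.95% × 211/365 = £3035.5096
Total = £4609.2247

£4609.22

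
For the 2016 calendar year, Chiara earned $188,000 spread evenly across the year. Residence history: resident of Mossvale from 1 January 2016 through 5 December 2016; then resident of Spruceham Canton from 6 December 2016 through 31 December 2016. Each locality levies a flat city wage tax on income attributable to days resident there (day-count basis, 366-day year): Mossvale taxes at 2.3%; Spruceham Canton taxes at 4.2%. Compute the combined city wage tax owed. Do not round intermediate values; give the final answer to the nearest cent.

$4,577.75

Mossvale, 1 January – 5 December 2016: 340 days → $188,000 × 2.3% × 340/366 = $4,016.8306
Spruceham Canton, 6 December – 31 December 2016: 26 days → $188,000 × 4.2% × 26/366 = $560.9180
Total = $4,577.7486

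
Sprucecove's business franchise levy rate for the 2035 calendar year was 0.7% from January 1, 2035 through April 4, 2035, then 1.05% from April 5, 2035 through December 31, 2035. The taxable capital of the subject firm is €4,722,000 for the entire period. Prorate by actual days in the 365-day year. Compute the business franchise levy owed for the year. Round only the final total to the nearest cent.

January 1 – April 4, 2035: 94 days at 0.7% → €4,722,000 × 0.7% × 94/365 = €8,512.5370
April 5 – December 31, 2035: 271 days at 1.05% → €4,722,000 × 1.05% × 271/365 = €36,812.1945
Total = €45,324.7315

€45,324.73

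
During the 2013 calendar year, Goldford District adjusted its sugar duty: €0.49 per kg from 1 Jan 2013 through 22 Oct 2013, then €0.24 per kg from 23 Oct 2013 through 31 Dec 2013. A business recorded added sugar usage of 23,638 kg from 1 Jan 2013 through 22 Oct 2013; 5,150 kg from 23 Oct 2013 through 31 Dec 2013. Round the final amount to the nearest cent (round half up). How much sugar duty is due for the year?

1 Jan – 22 Oct 2013: 23,638 kg at €0.49/kg → €11,582.62
23 Oct – 31 Dec 2013: 5,150 kg at €0.24/kg → €1,236.00

€12,818.62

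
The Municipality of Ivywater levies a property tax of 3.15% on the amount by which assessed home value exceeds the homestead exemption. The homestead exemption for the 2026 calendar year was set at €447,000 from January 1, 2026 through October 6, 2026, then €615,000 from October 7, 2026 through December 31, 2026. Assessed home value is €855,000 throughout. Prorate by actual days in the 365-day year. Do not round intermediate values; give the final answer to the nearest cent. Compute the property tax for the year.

€11,605.12

January 1 – October 6, 2026: 279 days, exemption €447,000 → (€855,000 − €447,000) × 3.15% × 279/365 = €9,823.8575
October 7 – December 31, 2026: 86 days, exemption €615,000 → (€855,000 − €615,000) × 3.15% × 86/365 = €1,781.2603
Total = €11,605.1178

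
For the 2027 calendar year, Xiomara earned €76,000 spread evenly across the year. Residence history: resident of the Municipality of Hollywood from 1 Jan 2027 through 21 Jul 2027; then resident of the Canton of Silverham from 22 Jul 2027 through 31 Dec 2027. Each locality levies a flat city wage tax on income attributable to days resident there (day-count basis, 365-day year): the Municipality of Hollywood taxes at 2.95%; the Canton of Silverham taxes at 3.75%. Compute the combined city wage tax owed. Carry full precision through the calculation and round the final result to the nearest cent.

The Municipality of Hollywood, 1 Jan – 21 Jul 2027: 202 days → €76,000 × 2.95% × 202/365 = €1,240.7781
The Canton of Silverham, 22 Jul – 31 Dec 2027: 163 days → €76,000 × 3.75% × 163/365 = €1,272.7397
Total = €2,513.5178

€2,513.52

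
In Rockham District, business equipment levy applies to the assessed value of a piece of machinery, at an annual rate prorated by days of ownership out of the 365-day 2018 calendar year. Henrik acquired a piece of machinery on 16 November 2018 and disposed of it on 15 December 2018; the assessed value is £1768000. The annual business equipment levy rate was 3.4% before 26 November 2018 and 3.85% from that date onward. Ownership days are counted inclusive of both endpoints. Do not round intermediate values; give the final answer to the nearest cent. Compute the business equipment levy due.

£5376.66

16 November – 25 November 2018: 10 days at 3.4% → £1768000 × 3.4% × 10/365 = £1646.9041
26 November – 15 December 2018: 20 days at 3.85% → £1768000 × 3.85% × 20/365 = £3729.7534
Total = £5376.6575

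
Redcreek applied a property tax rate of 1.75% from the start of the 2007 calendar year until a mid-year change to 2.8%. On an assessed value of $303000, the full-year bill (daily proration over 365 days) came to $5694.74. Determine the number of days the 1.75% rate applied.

Let d = days at the first rate; then 365 − d days at the second rate.
$303000 × [1.75%·d + 2.8%·(365−d)] / 365 = $5694.74
Solving gives d = 320, so the new rate took effect on November 17, 2007.

320 days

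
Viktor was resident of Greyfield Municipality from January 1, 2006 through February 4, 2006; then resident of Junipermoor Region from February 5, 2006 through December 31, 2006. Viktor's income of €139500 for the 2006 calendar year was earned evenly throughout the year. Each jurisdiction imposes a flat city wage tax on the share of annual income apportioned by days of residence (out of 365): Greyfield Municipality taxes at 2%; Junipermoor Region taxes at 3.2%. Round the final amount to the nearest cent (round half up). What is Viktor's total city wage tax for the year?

Greyfield Municipality, January 1 – February 4, 2006: 35 days → €139500 × 2% × 35/365 = €267.5342
Junipermoor Region, February 5 – December 31, 2006: 330 days → €139500 × 3.2% × 330/365 = €4035.9452
Total = €4303.4795

€4303.48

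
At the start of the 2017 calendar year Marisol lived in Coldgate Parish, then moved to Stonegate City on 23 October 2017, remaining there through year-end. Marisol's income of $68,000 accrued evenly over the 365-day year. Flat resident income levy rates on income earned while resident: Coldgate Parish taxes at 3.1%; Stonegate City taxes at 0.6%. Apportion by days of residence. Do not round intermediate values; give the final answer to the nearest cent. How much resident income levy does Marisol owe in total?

Coldgate Parish, 1 January – 22 October 2017: 295 days → $68,000 × 3.1% × 295/365 = $1,703.7260
Stonegate City, 23 October – 31 December 2017: 70 days → $68,000 × 0.6% × 70/365 = $78.2466
Total = $1,781.9726

$1,781.97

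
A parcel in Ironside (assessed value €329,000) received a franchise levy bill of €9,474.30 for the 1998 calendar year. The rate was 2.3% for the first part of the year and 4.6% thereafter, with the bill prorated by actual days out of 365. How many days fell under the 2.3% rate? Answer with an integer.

273 days

Let d = days at the first rate; then 365 − d days at the second rate.
€329,000 × [2.3%·d + 4.6%·(365−d)] / 365 = €9,474.30
Solving gives d = 273, so the new rate took effect on October 1, 1998.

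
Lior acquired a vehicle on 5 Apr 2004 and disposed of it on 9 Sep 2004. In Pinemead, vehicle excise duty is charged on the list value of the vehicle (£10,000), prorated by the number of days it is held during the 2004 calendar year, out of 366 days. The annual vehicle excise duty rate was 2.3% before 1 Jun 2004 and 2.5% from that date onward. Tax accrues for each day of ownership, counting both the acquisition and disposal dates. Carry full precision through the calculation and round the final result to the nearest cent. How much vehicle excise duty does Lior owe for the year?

5 Apr – 31 May 2004: 57 days at 2.3% → £10,000 × 2.3% × 57/366 = £35.8197
1 Jun – 9 Sep 2004: 101 days at 2.5% → £10,000 × 2.5% × 101/366 = £68.9891
Total = £104.8087

£104.81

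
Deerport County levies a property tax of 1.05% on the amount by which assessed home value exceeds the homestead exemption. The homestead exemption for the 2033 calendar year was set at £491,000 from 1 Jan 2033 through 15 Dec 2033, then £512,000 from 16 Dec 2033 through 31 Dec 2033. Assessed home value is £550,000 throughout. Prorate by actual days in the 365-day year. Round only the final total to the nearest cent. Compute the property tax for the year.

1 Jan – 15 Dec 2033: 349 days, exemption £491,000 → (£550,000 − £491,000) × 1.05% × 349/365 = £592.3438
16 Dec – 31 Dec 2033: 16 days, exemption £512,000 → (£550,000 − £512,000) × 1.05% × 16/365 = £17.4904
Total = £609.8342

£609.83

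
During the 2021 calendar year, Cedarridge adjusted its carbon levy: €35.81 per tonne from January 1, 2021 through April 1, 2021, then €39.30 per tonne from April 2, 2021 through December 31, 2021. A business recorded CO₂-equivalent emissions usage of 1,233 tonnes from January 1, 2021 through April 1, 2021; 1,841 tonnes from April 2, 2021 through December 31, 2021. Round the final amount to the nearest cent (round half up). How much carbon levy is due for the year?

January 1 – April 1, 2021: 1,233 tonnes at €35.81/tonne → €44153.73
April 2 – December 31, 2021: 1,841 tonnes at €39.30/tonne → €72351.30

€116505.03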